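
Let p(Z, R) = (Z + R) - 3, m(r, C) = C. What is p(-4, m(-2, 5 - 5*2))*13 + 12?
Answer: -144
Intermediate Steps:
p(Z, R) = -3 + R + Z (p(Z, R) = (R + Z) - 3 = -3 + R + Z)
p(-4, m(-2, 5 - 5*2))*13 + 12 = (-3 + (5 - 5*2) - 4)*13 + 12 = (-3 + (5 - 10) - 4)*13 + 12 = (-3 - 5 - 4)*13 + 12 = -12*13 + 12 = -156 + 12 = -144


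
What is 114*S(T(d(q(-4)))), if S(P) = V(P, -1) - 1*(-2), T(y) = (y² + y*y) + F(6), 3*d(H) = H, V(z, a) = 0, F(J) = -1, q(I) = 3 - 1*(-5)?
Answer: 228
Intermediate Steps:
q(I) = 8 (q(I) = 3 + 5 = 8)
d(H) = H/3
T(y) = -1 + 2*y² (T(y) = (y² + y*y) - 1 = (y² + y²) - 1 = 2*y² - 1 = -1 + 2*y²)
S(P) = 2 (S(P) = 0 - 1*(-2) = 0 + 2 = 2)
114*S(T(d(q(-4)))) = 114*2 = 228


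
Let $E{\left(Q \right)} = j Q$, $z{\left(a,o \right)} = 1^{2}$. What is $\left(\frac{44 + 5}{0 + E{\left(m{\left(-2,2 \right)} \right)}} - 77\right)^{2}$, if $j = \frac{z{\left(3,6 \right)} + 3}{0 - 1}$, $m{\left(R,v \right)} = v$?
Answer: $\frac{442225}{64} \approx 6909.8$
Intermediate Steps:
$z{\left(a,o \right)} = 1$
$j = -4$ ($j = \frac{1 + 3}{0 - 1} = \frac{4}{-1} = 4 \left(-1\right) = -4$)
$E{\left(Q \right)} = - 4 Q$
$\left(\frac{44 + 5}{0 + E{\left(m{\left(-2,2 \right)} \right)}} - 77\right)^{2} = \left(\frac{44 + 5}{0 - 8} - 77\right)^{2} = \left(\frac{49}{0 - 8} - 77\right)^{2} = \left(\frac{49}{-8} - 77\right)^{2} = \left(49 \left(- \frac{1}{8}\right) - 77\right)^{2} = \left(- \frac{49}{8} - 77\right)^{2} = \left(- \frac{665}{8}\right)^{2} = \frac{442225}{64}$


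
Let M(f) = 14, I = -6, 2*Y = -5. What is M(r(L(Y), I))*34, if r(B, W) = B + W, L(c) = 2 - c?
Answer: 476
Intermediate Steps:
Y = -5/2 (Y = (1/2)*(-5) = -5/2 ≈ -2.5000)
M(r(L(Y), I))*34 = 14*34 = 476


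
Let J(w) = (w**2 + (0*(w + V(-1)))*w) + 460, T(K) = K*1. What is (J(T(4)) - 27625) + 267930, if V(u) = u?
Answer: 240781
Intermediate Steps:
T(K) = K
J(w) = 460 + w**2 (J(w) = (w**2 + (0*(w - 1))*w) + 460 = (w**2 + (0*(-1 + w))*w) + 460 = (w**2 + 0*w) + 460 = (w**2 + 0) + 460 = w**2 + 460 = 460 + w**2)
(J(T(4)) - 27625) + 267930 = ((460 + 4**2) - 27625) + 267930 = ((460 + 16) - 27625) + 267930 = (476 - 27625) + 267930 = -27149 + 267930 = 240781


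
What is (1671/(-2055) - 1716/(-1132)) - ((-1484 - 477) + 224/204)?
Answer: 19383724459/9886605 ≈ 1960.6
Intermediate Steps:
(1671/(-2055) - 1716/(-1132)) - ((-1484 - 477) + 224/204) = (1671*(-1/2055) - 1716*(-1/1132)) - (-1961 + 224*(1/204)) = (-557/685 + 429/283) - (-1961 + 56/51) = 136234/193855 - 1*(-99955/51) = 136234/193855 + 99955/51 = 19383724459/9886605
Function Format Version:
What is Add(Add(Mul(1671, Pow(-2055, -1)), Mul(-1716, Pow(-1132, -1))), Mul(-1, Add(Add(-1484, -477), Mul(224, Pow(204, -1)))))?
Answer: Rational(19383724459, 9886605) ≈ 1960.6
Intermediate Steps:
Add(Add(Mul(1671, Pow(-2055, -1)), Mul(-1716, Pow(-1132, -1))), Mul(-1, Add(Add(-1484, -477), Mul(224, Pow(204, -1))))) = Add(Add(Mul(1671, Rational(-1, 2055)), Mul(-1716, Rational(-1, 1132))), Mul(-1, Add(-1961, Mul(224, Rational(1, 204))))) = Add(Add(Rational(-557, 685), Rational(429, 283)), Mul(-1, Add(-1961, Rational(56, 51)))) = Add(Rational(136234, 193855), Mul(-1, Rational(-99955, 51))) = Add(Rational(136234, 193855), Rational(99955, 51)) = Rational(19383724459, 9886605)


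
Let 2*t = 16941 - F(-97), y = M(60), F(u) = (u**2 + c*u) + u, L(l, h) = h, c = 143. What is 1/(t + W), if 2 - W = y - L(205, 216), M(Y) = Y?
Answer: 1/10908 ≈ 9.1676e-5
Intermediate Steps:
F(u) = u**2 + 144*u (F(u) = (u**2 + 143*u) + u = u**2 + 144*u)
y = 60
W = 158 (W = 2 - (60 - 1*216) = 2 - (60 - 216) = 2 - 1*(-156) = 2 + 156 = 158)
t = 10750 (t = (16941 - (-97)*(144 - 97))/2 = (16941 - (-97)*47)/2 = (16941 - 1*(-4559))/2 = (16941 + 4559)/2 = (1/2)*21500 = 10750)
1/(t + W) = 1/(10750 + 158) = 1/10908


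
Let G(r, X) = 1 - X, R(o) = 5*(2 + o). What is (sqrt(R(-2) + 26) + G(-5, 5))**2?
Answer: (4 - sqrt(26))**2 ≈ 1.2078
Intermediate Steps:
R(o) = 10 + 5*o
(sqrt(R(-2) + 26) + G(-5, 5))**2 = (sqrt((10 + 5*(-2)) + 26) + (1 - 1*5))**2 = (sqrt((10 - 10) + 26) + (1 - 5))**2 = (sqrt(0 + 26) - 4)**2 = (sqrt(26) - 4)**2 = (-4 + sqrt(26))**2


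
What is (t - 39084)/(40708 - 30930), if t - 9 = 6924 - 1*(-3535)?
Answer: -14308/4889 ≈ -2.9266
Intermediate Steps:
t = 10468 (t = 9 + (6924 - 1*(-3535)) = 9 + (6924 + 3535) = 9 + 10459 = 10468)
(t - 39084)/(40708 - 30930) = (10468 - 39084)/(40708 - 30930) = -28616/9778 = -28616*1/9778 = -14308/4889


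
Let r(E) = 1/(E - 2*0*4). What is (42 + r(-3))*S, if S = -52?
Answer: -6500/3 ≈ -2166.7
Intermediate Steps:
r(E) = 1/E (r(E) = 1/(E + 0*4) = 1/(E + 0) = 1/E)
(42 + r(-3))*S = (42 + 1/(-3))*(-52) = (42 - ⅓)*(-52) = (125/3)*(-52) = -6500/3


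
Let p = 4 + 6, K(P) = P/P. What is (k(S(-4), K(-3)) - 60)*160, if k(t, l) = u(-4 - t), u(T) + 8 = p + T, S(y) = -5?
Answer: -9120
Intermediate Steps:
K(P) = 1
p = 10
u(T) = 2 + T (u(T) = -8 + (10 + T) = 2 + T)
k(t, l) = -2 - t (k(t, l) = 2 + (-4 - t) = -2 - t)
(k(S(-4), K(-3)) - 60)*160 = ((-2 - 1*(-5)) - 60)*160 = ((-2 + 5) - 60)*160 = (3 - 60)*160 = -57*160 = -9120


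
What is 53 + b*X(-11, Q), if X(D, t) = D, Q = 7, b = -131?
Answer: 1494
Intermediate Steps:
53 + b*X(-11, Q) = 53 - 131*(-11) = 53 + 1441 = 1494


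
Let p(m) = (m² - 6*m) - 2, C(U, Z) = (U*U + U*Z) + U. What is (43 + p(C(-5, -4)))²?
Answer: 1962801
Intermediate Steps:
C(U, Z) = U + U² + U*Z (C(U, Z) = (U² + U*Z) + U = U + U² + U*Z)
p(m) = -2 + m² - 6*m
(43 + p(C(-5, -4)))² = (43 + (-2 + (-5*(1 - 5 - 4))² - (-30)*(1 - 5 - 4)))² = (43 + (-2 + (-5*(-8))² - (-30)*(-8)))² = (43 + (-2 + 40² - 6*40))² = (43 + (-2 + 1600 - 240))² = (43 + 1358)² = 1401² = 1962801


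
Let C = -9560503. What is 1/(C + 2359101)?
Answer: -1/7201402 ≈ -1.3886e-7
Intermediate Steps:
1/(C + 2359101) = 1/(-9560503 + 2359101) = 1/(-7201402) = -1/7201402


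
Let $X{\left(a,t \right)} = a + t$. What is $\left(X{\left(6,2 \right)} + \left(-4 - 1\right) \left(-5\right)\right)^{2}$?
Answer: $1089$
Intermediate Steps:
$\left(X{\left(6,2 \right)} + \left(-4 - 1\right) \left(-5\right)\right)^{2} = \left(\left(6 + 2\right) + \left(-4 - 1\right) \left(-5\right)\right)^{2} = \left(8 - -25\right)^{2} = \left(8 + 25\right)^{2} = 33^{2} = 1089$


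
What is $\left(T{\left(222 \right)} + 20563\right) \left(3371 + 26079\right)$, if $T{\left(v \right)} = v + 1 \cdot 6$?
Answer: $612294950$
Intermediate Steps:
$T{\left(v \right)} = 6 + v$ ($T{\left(v \right)} = v + 6 = 6 + v$)
$\left(T{\left(222 \right)} + 20563\right) \left(3371 + 26079\right) = \left(\left(6 + 222\right) + 20563\right) \left(3371 + 26079\right) = \left(228 + 20563\right) 29450 = 20791 \cdot 29450 = 612294950$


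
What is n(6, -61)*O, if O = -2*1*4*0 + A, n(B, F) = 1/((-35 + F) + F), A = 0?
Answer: 0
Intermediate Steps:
n(B, F) = 1/(-35 + 2*F)
O = 0 (O = -2*1*4*0 + 0 = -8*0 + 0 = -2*0 + 0 = 0 + 0 = 0)
n(6, -61)*O = 0/(-35 + 2*(-61)) = 0/(-35 - 122) = 0/(-157) = -1/157*0 = 0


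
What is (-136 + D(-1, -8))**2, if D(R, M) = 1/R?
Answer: 18769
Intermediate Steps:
(-136 + D(-1, -8))**2 = (-136 + 1/(-1))**2 = (-136 - 1)**2 = (-137)**2 = 18769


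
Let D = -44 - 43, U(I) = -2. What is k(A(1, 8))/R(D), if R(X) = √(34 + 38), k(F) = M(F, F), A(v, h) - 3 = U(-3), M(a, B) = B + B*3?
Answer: √2/3 ≈ 0.47140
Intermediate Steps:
M(a, B) = 4*B (M(a, B) = B + 3*B = 4*B)
A(v, h) = 1 (A(v, h) = 3 - 2 = 1)
D = -87
k(F) = 4*F
R(X) = 6*√2 (R(X) = √72 = 6*√2)
k(A(1, 8))/R(D) = (4*1)/((6*√2)) = 4*(√2/12) = √2/3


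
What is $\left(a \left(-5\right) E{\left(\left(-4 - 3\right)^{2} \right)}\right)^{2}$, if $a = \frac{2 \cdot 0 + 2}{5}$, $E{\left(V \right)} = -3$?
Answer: $36$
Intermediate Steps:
$a = \frac{2}{5}$ ($a = \left(0 + 2\right) \frac{1}{5} = 2 \cdot \frac{1}{5} = \frac{2}{5} \approx 0.4$)
$\left(a \left(-5\right) E{\left(\left(-4 - 3\right)^{2} \right)}\right)^{2} = \left(\frac{2}{5} \left(-5\right) \left(-3\right)\right)^{2} = \left(\left(-2\right) \left(-3\right)\right)^{2} = 6^{2} = 36$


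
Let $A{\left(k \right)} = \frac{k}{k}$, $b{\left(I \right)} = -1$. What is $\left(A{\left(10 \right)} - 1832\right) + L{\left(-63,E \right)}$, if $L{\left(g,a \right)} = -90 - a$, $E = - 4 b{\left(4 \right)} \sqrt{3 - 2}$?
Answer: $-1925$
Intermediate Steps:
$E = 4$ ($E = \left(-4\right) \left(-1\right) \sqrt{3 - 2} = 4 \sqrt{1} = 4 \cdot 1 = 4$)
$A{\left(k \right)} = 1$
$\left(A{\left(10 \right)} - 1832\right) + L{\left(-63,E \right)} = \left(1 - 1832\right) - 94 = -1831 - 94 = -1925$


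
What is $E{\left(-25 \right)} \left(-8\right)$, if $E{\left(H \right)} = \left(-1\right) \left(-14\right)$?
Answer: $-112$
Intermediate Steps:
$E{\left(H \right)} = 14$
$E{\left(-25 \right)} \left(-8\right) = 14 \left(-8\right) = -112$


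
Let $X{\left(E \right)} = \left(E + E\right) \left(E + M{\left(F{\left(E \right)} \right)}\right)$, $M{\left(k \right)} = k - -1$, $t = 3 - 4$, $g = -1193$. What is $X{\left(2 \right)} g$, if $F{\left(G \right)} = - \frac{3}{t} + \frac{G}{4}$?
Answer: $-31018$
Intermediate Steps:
$t = -1$ ($t = 3 - 4 = -1$)
$F{\left(G \right)} = 3 + \frac{G}{4}$ ($F{\left(G \right)} = - \frac{3}{-1} + \frac{G}{4} = \left(-3\right) \left(-1\right) + G \frac{1}{4} = 3 + \frac{G}{4}$)
$M{\left(k \right)} = 1 + k$ ($M{\left(k \right)} = k + 1 = 1 + k$)
$X{\left(E \right)} = 2 E \left(4 + \frac{5 E}{4}\right)$ ($X{\left(E \right)} = \left(E + E\right) \left(E + \left(1 + \left(3 + \frac{E}{4}\right)\right)\right) = 2 E \left(E + \left(4 + \frac{E}{4}\right)\right) = 2 E \left(4 + \frac{5 E}{4}\right)$)
$X{\left(2 \right)} g = \frac{1}{2} \cdot 2 \left(16 + 5 \cdot 2\right) \left(-1193\right) = \frac{1}{2} \cdot 2 \left(16 + 10\right) \left(-1193\right) = \frac{1}{2} \cdot 2 \cdot 26 \left(-1193\right) = 26 \left(-1193\right) = -31018$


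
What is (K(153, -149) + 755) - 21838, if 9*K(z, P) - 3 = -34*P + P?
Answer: -61609/3 ≈ -20536.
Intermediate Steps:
K(z, P) = ⅓ - 11*P/3 (K(z, P) = ⅓ + (-34*P + P)/9 = ⅓ + (-33*P)/9 = ⅓ - 11*P/3)
(K(153, -149) + 755) - 21838 = ((⅓ - 11/3*(-149)) + 755) - 21838 = ((⅓ + 1639/3) + 755) - 21838 = (1640/3 + 755) - 21838 = 3905/3 - 21838 = -61609/3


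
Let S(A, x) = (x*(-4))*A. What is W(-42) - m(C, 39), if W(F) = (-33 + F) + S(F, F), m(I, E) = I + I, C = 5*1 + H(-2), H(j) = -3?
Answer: -7135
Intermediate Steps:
S(A, x) = -4*A*x (S(A, x) = (-4*x)*A = -4*A*x)
C = 2 (C = 5*1 - 3 = 5 - 3 = 2)
m(I, E) = 2*I
W(F) = -33 + F - 4*F² (W(F) = (-33 + F) - 4*F*F = (-33 + F) - 4*F² = -33 + F - 4*F²)
W(-42) - m(C, 39) = (-33 - 42 - 4*(-42)²) - 2*2 = (-33 - 42 - 4*1764) - 1*4 = (-33 - 42 - 7056) - 4 = -7131 - 4 = -7135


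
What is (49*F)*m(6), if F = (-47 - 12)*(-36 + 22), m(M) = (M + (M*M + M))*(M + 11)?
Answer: 33026784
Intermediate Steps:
m(M) = (11 + M)*(M**2 + 2*M) (m(M) = (M + (M**2 + M))*(11 + M) = (M + (M + M**2))*(11 + M) = (M**2 + 2*M)*(11 + M) = (11 + M)*(M**2 + 2*M))
F = 826 (F = -59*(-14) = 826)
(49*F)*m(6) = (49*826)*(6*(22 + 6**2 + 13*6)) = 40474*(6*(22 + 36 + 78)) = 40474*(6*136) = 40474*816 = 33026784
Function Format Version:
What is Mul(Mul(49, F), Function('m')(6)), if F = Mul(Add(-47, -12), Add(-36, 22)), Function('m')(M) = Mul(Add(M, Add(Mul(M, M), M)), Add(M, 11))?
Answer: 33026784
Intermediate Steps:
Function('m')(M) = Mul(Add(11, M), Add(Pow(M, 2), Mul(2, M))) (Function('m')(M) = Mul(Add(M, Add(Pow(M, 2), M)), Add(11, M)) = Mul(Add(M, Add(M, Pow(M, 2))), Add(11, M)) = Mul(Add(Pow(M, 2), Mul(2, M)), Add(11, M)) = Mul(Add(11, M), Add(Pow(M, 2), Mul(2, M))))
F = 826 (F = Mul(-59, -14) = 826)
Mul(Mul(49, F), Function('m')(6)) = Mul(Mul(49, 826), Mul(6, Add(22, Pow(6, 2), Mul(13, 6)))) = Mul(40474, Mul(6, Add(22, 36, 78))) = Mul(40474, Mul(6, 136)) = Mul(40474, 816) = 33026784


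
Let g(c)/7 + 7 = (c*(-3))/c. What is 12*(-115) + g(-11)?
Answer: -1450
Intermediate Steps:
g(c) = -70 (g(c) = -49 + 7*((c*(-3))/c) = -49 + 7*((-3*c)/c) = -49 + 7*(-3) = -49 - 21 = -70)
12*(-115) + g(-11) = 12*(-115) - 70 = -1380 - 70 = -1450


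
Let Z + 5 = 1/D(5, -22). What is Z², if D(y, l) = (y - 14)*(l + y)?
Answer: 583696/23409 ≈ 24.935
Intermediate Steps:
D(y, l) = (-14 + y)*(l + y)
Z = -764/153 (Z = -5 + 1/(5² - 14*(-22) - 14*5 - 22*5) = -5 + 1/(25 + 308 - 70 - 110) = -5 + 1/153 = -764/153 ≈ -4.9935)
Z² = (-764/153)² = 583696/23409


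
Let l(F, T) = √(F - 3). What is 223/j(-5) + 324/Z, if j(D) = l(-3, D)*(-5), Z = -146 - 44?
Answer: -162/95 + 223*I*√6/30 ≈ -1.7053 + 18.208*I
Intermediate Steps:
l(F, T) = √(-3 + F)
Z = -190
j(D) = -5*I*√6 (j(D) = √(-3 - 3)*(-5) = √(-6)*(-5) = (I*√6)*(-5) = -5*I*√6)
223/j(-5) + 324/Z = 223/((-5*I*√6)) + 324/(-190) = 223*(I*√6/30) + 324*(-1/190) = 223*I*√6/30 - 162/95 = -162/95 + 223*I*√6/30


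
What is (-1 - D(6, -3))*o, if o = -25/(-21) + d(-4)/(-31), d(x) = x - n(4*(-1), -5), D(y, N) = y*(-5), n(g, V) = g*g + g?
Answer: 32219/651 ≈ 49.492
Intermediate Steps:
n(g, V) = g + g**2 (n(g, V) = g**2 + g = g + g**2)
D(y, N) = -5*y
d(x) = -12 + x (d(x) = x - 4*(-1)*(1 + 4*(-1)) = x - (-4)*(1 - 4) = x - (-4)*(-3) = x - 1*12 = x - 12 = -12 + x)
o = 1111/651 (o = -25/(-21) + (-12 - 4)/(-31) = -25*(-1/21) - 16*(-1/31) = 25/21 + 16/31 = 1111/651 ≈ 1.7066)
(-1 - D(6, -3))*o = (-1 - (-5)*6)*(1111/651) = (-1 - 1*(-30))*(1111/651) = (-1 + 30)*(1111/651) = 29*(1111/651) = 32219/651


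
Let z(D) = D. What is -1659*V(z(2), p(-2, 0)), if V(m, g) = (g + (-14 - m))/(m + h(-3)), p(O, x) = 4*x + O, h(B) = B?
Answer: -29862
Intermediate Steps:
p(O, x) = O + 4*x
V(m, g) = (-14 + g - m)/(-3 + m) (V(m, g) = (g + (-14 - m))/(m - 3) = (-14 + g - m)/(-3 + m))
-1659*V(z(2), p(-2, 0)) = -1659*(-14 + (-2 + 4*0) - 1*2)/(-3 + 2) = -1659*(-14 + (-2 + 0) - 2)/(-1) = -(-1659)*(-14 - 2 - 2) = -(-1659)*(-18) = -1659*18 = -29862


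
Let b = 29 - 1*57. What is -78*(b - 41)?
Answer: 5382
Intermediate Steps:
b = -28 (b = 29 - 57 = -28)
-78*(b - 41) = -78*(-28 - 41) = -78*(-69) = 5382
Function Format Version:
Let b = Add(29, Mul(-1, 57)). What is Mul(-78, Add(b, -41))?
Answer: 5382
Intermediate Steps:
b = -28 (b = Add(29, -57) = -28)
Mul(-78, Add(b, -41)) = Mul(-78, Add(-28, -41)) = Mul(-78, -69) = 5382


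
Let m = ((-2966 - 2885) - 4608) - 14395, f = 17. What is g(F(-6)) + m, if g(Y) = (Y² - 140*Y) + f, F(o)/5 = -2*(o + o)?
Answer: -27237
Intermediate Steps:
F(o) = -20*o (F(o) = 5*(-2*(o + o)) = 5*(-4*o) = -20*o)
g(Y) = 17 + Y² - 140*Y (g(Y) = (Y² - 140*Y) + 17 = 17 + Y² - 140*Y)
m = -24854 (m = (-5851 - 4608) - 14395 = -10459 - 14395 = -24854)
g(F(-6)) + m = (17 + (-20*(-6))² - (-2800)*(-6)) - 24854 = (17 + 120² - 140*120) - 24854 = (17 + 14400 - 16800) - 24854 = -2383 - 24854 = -27237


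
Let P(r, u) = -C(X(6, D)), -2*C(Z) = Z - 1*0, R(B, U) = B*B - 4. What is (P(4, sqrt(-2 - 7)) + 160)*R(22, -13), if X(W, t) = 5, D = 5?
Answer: 78000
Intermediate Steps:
R(B, U) = -4 + B**2 (R(B, U) = B**2 - 4 = -4 + B**2)
C(Z) = -Z/2 (C(Z) = -(Z - 1*0)/2 = -(Z + 0)/2 = -Z/2)
P(r, u) = 5/2 (P(r, u) = -(-1)*5/2 = -1*(-5/2) = 5/2)
(P(4, sqrt(-2 - 7)) + 160)*R(22, -13) = (5/2 + 160)*(-4 + 22**2) = 325*(-4 + 484)/2 = (325/2)*480 = 78000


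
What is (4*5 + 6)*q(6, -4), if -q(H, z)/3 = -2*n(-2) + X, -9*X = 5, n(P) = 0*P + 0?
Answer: 130/3 ≈ 43.333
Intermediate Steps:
n(P) = 0 (n(P) = 0 + 0 = 0)
X = -5/9 (X = -⅑*5 = -5/9 ≈ -0.55556)
q(H, z) = 5/3 (q(H, z) = -3*(-2*0 - 5/9) = -3*(0 - 5/9) = -3*(-5/9) = 5/3)
(4*5 + 6)*q(6, -4) = (4*5 + 6)*(5/3) = (20 + 6)*(5/3) = 26*(5/3) = 130/3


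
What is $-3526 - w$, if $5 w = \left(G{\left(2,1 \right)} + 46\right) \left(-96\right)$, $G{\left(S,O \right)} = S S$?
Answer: $-2566$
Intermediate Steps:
$G{\left(S,O \right)} = S^{2}$
$w = -960$ ($w = \frac{\left(2^{2} + 46\right) \left(-96\right)}{5} = \frac{\left(4 + 46\right) \left(-96\right)}{5} = \frac{50 \left(-96\right)}{5} = \frac{1}{5} \left(-4800\right) = -960$)
$-3526 - w = -3526 - -960 = -3526 + 960 = -2566$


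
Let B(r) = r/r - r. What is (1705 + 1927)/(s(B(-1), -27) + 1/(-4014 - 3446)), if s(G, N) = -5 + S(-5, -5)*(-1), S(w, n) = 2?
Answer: -27094720/52221 ≈ -518.85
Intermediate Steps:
B(r) = 1 - r
s(G, N) = -7 (s(G, N) = -5 + 2*(-1) = -5 - 2 = -7)
(1705 + 1927)/(s(B(-1), -27) + 1/(-4014 - 3446)) = (1705 + 1927)/(-7 + 1/(-4014 - 3446)) = 3632/(-7 + 1/(-7460)) = 3632/(-7 - 1/7460) = 3632/(-52221/7460) = 3632*(-7460/52221) = -27094720/52221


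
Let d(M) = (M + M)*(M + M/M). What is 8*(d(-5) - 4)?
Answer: 288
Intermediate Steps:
d(M) = 2*M*(1 + M) (d(M) = (2*M)*(M + 1) = (2*M)*(1 + M) = 2*M*(1 + M))
8*(d(-5) - 4) = 8*(2*(-5)*(1 - 5) - 4) = 8*(2*(-5)*(-4) - 4) = 8*(40 - 4) = 8*36 = 288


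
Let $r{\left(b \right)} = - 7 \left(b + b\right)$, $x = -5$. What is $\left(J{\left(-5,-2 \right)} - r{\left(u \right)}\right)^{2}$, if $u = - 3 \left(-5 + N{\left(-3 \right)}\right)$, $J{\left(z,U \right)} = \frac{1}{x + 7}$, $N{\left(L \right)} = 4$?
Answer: $\frac{7225}{4} \approx 1806.3$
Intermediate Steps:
$J{\left(z,U \right)} = \frac{1}{2}$ ($J{\left(z,U \right)} = \frac{1}{-5 + 7} = \frac{1}{2}$)
$u = 3$ ($u = - 3 \left(-5 + 4\right) = \left(-3\right) \left(-1\right) = 3$)
$r{\left(b \right)} = - 14 b$ ($r{\left(b \right)} = - 7 \cdot 2 b = - 14 b$)
$\left(J{\left(-5,-2 \right)} - r{\left(u \right)}\right)^{2} = \left(\frac{1}{2} - \left(-14\right) 3\right)^{2} = \left(\frac{1}{2} - -42\right)^{2} = \left(\frac{1}{2} + 42\right)^{2} = \left(\frac{85}{2}\right)^{2} = \frac{7225}{4}$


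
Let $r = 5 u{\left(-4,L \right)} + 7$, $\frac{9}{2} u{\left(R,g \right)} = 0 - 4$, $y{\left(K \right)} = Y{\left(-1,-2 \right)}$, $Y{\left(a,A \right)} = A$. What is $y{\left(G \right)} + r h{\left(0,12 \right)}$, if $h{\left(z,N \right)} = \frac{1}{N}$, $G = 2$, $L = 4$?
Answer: $- \frac{193}{108} \approx -1.787$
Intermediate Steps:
$y{\left(K \right)} = -2$
$u{\left(R,g \right)} = - \frac{8}{9}$ ($u{\left(R,g \right)} = \frac{2 \left(0 - 4\right)}{9} = \frac{2}{9} \left(-4\right) = - \frac{8}{9}$)
$r = \frac{23}{9}$ ($r = 5 \left(- \frac{8}{9}\right) + 7 = - \frac{40}{9} + 7 = \frac{23}{9} \approx 2.5556$)
$y{\left(G \right)} + r h{\left(0,12 \right)} = -2 + \frac{23}{9 \cdot 12} = -2 + \frac{23}{9} \cdot \frac{1}{12} = -2 + \frac{23}{108} = - \frac{193}{108}$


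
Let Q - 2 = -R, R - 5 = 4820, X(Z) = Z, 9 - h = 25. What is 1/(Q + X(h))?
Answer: -1/4839 ≈ -0.00020665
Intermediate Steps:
h = -16 (h = 9 - 1*25 = 9 - 25 = -16)
R = 4825 (R = 5 + 4820 = 4825)
Q = -4823 (Q = 2 - 1*4825 = 2 - 4825 = -4823)
1/(Q + X(h)) = 1/(-4823 - 16) = 1/(-4839) = -1/4839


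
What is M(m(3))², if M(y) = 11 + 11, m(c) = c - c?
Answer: 484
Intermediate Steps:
m(c) = 0
M(y) = 22
M(m(3))² = 22² = 484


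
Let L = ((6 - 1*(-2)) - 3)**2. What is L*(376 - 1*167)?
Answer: 5225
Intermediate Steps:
L = 25 (L = ((6 + 2) - 3)**2 = (8 - 3)**2 = 5**2 = 25)
L*(376 - 1*167) = 25*(376 - 1*167) = 25*(376 - 167) = 25*209 = 5225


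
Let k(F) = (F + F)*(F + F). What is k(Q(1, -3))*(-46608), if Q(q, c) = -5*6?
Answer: -167788800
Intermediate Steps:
Q(q, c) = -30
k(F) = 4*F² (k(F) = (2*F)*(2*F) = 4*F²)
k(Q(1, -3))*(-46608) = (4*(-30)²)*(-46608) = (4*900)*(-46608) = 3600*(-46608) = -167788800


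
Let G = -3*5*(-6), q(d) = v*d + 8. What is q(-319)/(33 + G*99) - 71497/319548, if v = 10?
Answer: -552066469/952572588 ≈ -0.57955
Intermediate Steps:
q(d) = 8 + 10*d (q(d) = 10*d + 8 = 8 + 10*d)
G = 90 (G = -15*(-6) = 90)
q(-319)/(33 + G*99) - 71497/319548 = (8 + 10*(-319))/(33 + 90*99) - 71497/319548 = (8 - 3190)/(33 + 8910) - 71497*1/319548 = -3182/8943 - 71497/319548 = -552066469/952572588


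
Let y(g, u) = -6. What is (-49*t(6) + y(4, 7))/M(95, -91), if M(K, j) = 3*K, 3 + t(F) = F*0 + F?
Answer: -51/95 ≈ -0.53684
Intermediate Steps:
t(F) = -3 + F (t(F) = -3 + (F*0 + F) = -3 + (0 + F) = -3 + F)
(-49*t(6) + y(4, 7))/M(95, -91) = (-49*(-3 + 6) - 6)/((3*95)) = (-49*3 - 6)/285 = (-147 - 6)*(1/285) = -153*1/285 = -51/95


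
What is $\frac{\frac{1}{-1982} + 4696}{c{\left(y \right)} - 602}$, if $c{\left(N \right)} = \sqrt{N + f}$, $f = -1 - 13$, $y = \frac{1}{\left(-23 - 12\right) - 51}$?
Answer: $- \frac{240933194306}{30887437459} - \frac{9307471 i \sqrt{103630}}{61774874918} \approx -7.8004 - 0.048502 i$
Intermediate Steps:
$y = - \frac{1}{86}$ ($y = \frac{1}{\left(-23 - 12\right) - 51} = \frac{1}{-35 - 51} = \frac{1}{-86} = - \frac{1}{86} \approx -0.011628$)
$f = -14$
$c{\left(N \right)} = \sqrt{-14 + N}$ ($c{\left(N \right)} = \sqrt{N - 14} = \sqrt{-14 + N}$)
$\frac{\frac{1}{-1982} + 4696}{c{\left(y \right)} - 602} = \frac{\frac{1}{-1982} + 4696}{\sqrt{-14 - \frac{1}{86}} - 602} = \frac{- \frac{1}{1982} + 4696}{\sqrt{- \frac{1205}{86}} + \left(-1330 + 728\right)} = \frac{9307471}{1982 \left(\frac{i \sqrt{103630}}{86} - 602\right)} = \frac{9307471}{1982 \left(-602 + \frac{i \sqrt{103630}}{86}\right)}$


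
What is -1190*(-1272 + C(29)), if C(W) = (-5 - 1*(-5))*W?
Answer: 1513680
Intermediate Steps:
C(W) = 0 (C(W) = (-5 + 5)*W = 0*W = 0)
-1190*(-1272 + C(29)) = -1190*(-1272 + 0) = -1190*(-1272) = 1513680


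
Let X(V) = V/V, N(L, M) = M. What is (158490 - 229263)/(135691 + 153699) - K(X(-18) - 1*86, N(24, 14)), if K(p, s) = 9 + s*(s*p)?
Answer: 4818562117/289390 ≈ 16651.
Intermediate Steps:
X(V) = 1
K(p, s) = 9 + p*s² (K(p, s) = 9 + s*(p*s) = 9 + p*s²)
(158490 - 229263)/(135691 + 153699) - K(X(-18) - 1*86, N(24, 14)) = (158490 - 229263)/(135691 + 153699) - (9 + (1 - 1*86)*14²) = -70773/289390 - (9 + (1 - 86)*196) = -70773*1/289390 - (9 - 85*196) = -70773/289390 - (9 - 16660) = -70773/289390 - 1*(-16651) = -70773/289390 + 16651 = 4818562117/289390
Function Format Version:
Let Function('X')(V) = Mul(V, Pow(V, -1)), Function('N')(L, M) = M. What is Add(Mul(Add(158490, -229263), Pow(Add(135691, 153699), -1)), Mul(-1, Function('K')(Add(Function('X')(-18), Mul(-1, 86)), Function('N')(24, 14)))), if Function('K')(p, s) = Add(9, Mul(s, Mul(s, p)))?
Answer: Rational(4818562117, 289390) ≈ 16651.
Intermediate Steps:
Function('X')(V) = 1
Function('K')(p, s) = Add(9, Mul(p, Pow(s, 2))) (Function('K')(p, s) = Add(9, Mul(s, Mul(p, s))) = Add(9, Mul(p, Pow(s, 2))))
Add(Mul(Add(158490, -229263), Pow(Add(135691, 153699), -1)), Mul(-1, Function('K')(Add(Function('X')(-18), Mul(-1, 86)), Function('N')(24, 14)))) = Add(Mul(Add(158490, -229263), Pow(Add(135691, 153699), -1)), Mul(-1, Add(9, Mul(Add(1, Mul(-1, 86)), Pow(14, 2))))) = Add(Mul(-70773, Pow(289390, -1)), Mul(-1, Add(9, Mul(Add(1, -86), 196)))) = Add(Mul(-70773, Rational(1, 289390)), Mul(-1, Add(9, Mul(-85, 196)))) = Add(Rational(-70773, 289390), Mul(-1, Add(9, -16660))) = Add(Rational(-70773, 289390), Mul(-1, -16651)) = Add(Rational(-70773, 289390), 16651) = Rational(4818562117, 289390)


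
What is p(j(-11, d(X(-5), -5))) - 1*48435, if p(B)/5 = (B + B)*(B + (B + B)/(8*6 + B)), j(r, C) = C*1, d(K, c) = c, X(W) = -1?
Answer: -2071455/43 ≈ -48173.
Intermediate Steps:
j(r, C) = C
p(B) = 10*B*(B + 2*B/(48 + B)) (p(B) = 5*((B + B)*(B + (B + B)/(8*6 + B))) = 5*((2*B)*(B + (2*B)/(48 + B))) = 5*((2*B)*(B + 2*B/(48 + B))) = 5*(2*B*(B + 2*B/(48 + B))) = 10*B*(B + 2*B/(48 + B)))
p(j(-11, d(X(-5), -5))) - 1*48435 = 10*(-5)²*(50 - 5)/(48 - 5) - 1*48435 = 10*25*45/43 - 48435 = 10*25*(1/43)*45 - 48435 = 11250/43 - 48435 = -2071455/43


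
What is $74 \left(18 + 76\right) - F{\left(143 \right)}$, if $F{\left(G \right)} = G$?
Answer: $6813$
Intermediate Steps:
$74 \left(18 + 76\right) - F{\left(143 \right)} = 74 \left(18 + 76\right) - 143 = 74 \cdot 94 - 143 = 6956 - 143 = 6813$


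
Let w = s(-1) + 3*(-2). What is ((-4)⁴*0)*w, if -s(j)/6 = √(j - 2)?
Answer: 0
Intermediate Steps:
s(j) = -6*√(-2 + j) (s(j) = -6*√(j - 2) = -6*√(-2 + j))
w = -6 - 6*I*√3 (w = -6*√(-2 - 1) + 3*(-2) = -6*I*√3 - 6 = -6 - 6*I*√3 ≈ -6.0 - 10.392*I)
((-4)⁴*0)*w = ((-4)⁴*0)*(-6 - 6*I*√3) = (256*0)*(-6 - 6*I*√3) = 0*(-6 - 6*I*√3) = 0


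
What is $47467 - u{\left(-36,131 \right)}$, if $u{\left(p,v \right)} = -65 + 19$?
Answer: $47513$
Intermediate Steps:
$u{\left(p,v \right)} = -46$
$47467 - u{\left(-36,131 \right)} = 47467 - -46 = 47467 + 46 = 47513$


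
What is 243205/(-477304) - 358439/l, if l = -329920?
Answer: 11355771857/19684016960 ≈ 0.57690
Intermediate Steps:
243205/(-477304) - 358439/l = 243205/(-477304) - 358439/(-329920) = 243205*(-1/477304) - 358439*(-1/329920) = -243205/477304 + 358439/329920 = 11355771857/19684016960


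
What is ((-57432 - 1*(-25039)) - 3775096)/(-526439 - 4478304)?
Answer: 3807489/5004743 ≈ 0.76078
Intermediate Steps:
((-57432 - 1*(-25039)) - 3775096)/(-526439 - 4478304) = ((-57432 + 25039) - 3775096)/(-5004743) = (-32393 - 3775096)*(-1/5004743) = -3807489*(-1/5004743) = 3807489/5004743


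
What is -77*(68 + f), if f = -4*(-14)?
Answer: -9548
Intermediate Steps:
f = 56
-77*(68 + f) = -77*(68 + 56) = -77*124 = -9548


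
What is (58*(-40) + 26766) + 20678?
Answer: 45124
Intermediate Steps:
(58*(-40) + 26766) + 20678 = (-2320 + 26766) + 20678 = 24446 + 20678 = 45124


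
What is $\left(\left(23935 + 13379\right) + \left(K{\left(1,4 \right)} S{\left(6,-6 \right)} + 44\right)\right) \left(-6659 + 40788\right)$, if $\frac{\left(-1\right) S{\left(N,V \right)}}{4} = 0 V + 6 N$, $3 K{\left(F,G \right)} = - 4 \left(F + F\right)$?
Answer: $1288096718$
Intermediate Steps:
$K{\left(F,G \right)} = - \frac{8 F}{3}$ ($K{\left(F,G \right)} = \frac{\left(-4\right) \left(F + F\right)}{3} = \frac{\left(-4\right) 2 F}{3} = \frac{\left(-8\right) F}{3} = - \frac{8 F}{3}$)
$S{\left(N,V \right)} = - 24 N$ ($S{\left(N,V \right)} = - 4 \left(0 V + 6 N\right) = - 4 \left(0 + 6 N\right) = - 4 \cdot 6 N = - 24 N$)
$\left(\left(23935 + 13379\right) + \left(K{\left(1,4 \right)} S{\left(6,-6 \right)} + 44\right)\right) \left(-6659 + 40788\right) = \left(\left(23935 + 13379\right) + \left(\left(- \frac{8}{3}\right) 1 \left(\left(-24\right) 6\right) + 44\right)\right) \left(-6659 + 40788\right) = \left(37314 + \left(\left(- \frac{8}{3}\right) \left(-144\right) + 44\right)\right) 34129 = \left(37314 + \left(384 + 44\right)\right) 34129 = \left(37314 + 428\right) 34129 = 37742 \cdot 34129 = 1288096718$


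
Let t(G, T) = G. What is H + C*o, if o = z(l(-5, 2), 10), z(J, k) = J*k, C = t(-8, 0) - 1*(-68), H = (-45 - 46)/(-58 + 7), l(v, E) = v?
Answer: -152909/51 ≈ -2998.2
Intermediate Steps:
H = 91/51 (H = -91/(-51) = -91*(-1/51) = 91/51 ≈ 1.7843)
C = 60 (C = -8 - 1*(-68) = -8 + 68 = 60)
o = -50 (o = -5*10 = -50)
H + C*o = 91/51 + 60*(-50) = 91/51 - 3000 = -152909/51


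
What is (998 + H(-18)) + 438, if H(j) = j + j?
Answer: 1400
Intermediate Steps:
H(j) = 2*j
(998 + H(-18)) + 438 = (998 + 2*(-18)) + 438 = (998 - 36) + 438 = 962 + 438 = 1400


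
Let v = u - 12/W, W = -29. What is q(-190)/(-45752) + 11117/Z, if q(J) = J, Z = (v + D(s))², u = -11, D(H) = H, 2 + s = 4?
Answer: 11256983993/74649204 ≈ 150.80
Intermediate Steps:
s = 2 (s = -2 + 4 = 2)
v = -307/29 (v = -11 - 12/(-29) = -11 - 12*(-1)/29 = -11 - 1*(-12/29) = -11 + 12/29 = -307/29 ≈ -10.586)
Z = 62001/841 (Z = (-307/29 + 2)² = (-249/29)² = 62001/841 ≈ 73.723)
q(-190)/(-45752) + 11117/Z = -190/(-45752) + 11117/(62001/841) = -190*(-1/45752) + 11117*(841/62001) = 5/1204 + 9349397/62001 = 11256983993/74649204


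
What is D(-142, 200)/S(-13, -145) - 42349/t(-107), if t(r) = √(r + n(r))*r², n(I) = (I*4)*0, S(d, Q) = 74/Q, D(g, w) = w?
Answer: -14500/37 + 42349*I*√107/1225043 ≈ -391.89 + 0.35759*I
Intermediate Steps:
n(I) = 0 (n(I) = (4*I)*0 = 0)
t(r) = r^(5/2) (t(r) = √(r + 0)*r² = √r*r² = r^(5/2))
D(-142, 200)/S(-13, -145) - 42349/t(-107) = 200/((74/(-145))) - 42349*(-I*√107/1225043) = 200/((74*(-1/145))) - 42349*(-I*√107/1225043) = 200/(-74/145) - (-42349)*I*√107/1225043 = 200*(-145/74) + 42349*I*√107/1225043 = -14500/37 + 42349*I*√107/1225043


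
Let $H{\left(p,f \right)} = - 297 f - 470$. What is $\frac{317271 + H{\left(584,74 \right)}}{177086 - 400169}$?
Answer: $- \frac{294823}{223083} \approx -1.3216$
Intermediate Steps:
$H{\left(p,f \right)} = -470 - 297 f$
$\frac{317271 + H{\left(584,74 \right)}}{177086 - 400169} = \frac{317271 - 22448}{177086 - 400169} = \frac{317271 - 22448}{-223083} = \left(317271 - 22448\right) \left(- \frac{1}{223083}\right) = 294823 \left(- \frac{1}{223083}\right) = - \frac{294823}{223083}$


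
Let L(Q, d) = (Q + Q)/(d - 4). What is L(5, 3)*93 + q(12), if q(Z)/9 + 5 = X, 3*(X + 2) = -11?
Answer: -1026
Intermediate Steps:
X = -17/3 (X = -2 + (⅓)*(-11) = -2 - 11/3 = -17/3 ≈ -5.6667)
q(Z) = -96 (q(Z) = -45 + 9*(-17/3) = -45 - 51 = -96)
L(Q, d) = 2*Q/(-4 + d) (L(Q, d) = (2*Q)/(-4 + d) = 2*Q/(-4 + d))
L(5, 3)*93 + q(12) = (2*5/(-4 + 3))*93 - 96 = (2*5/(-1))*93 - 96 = (2*5*(-1))*93 - 96 = -10*93 - 96 = -930 - 96 = -1026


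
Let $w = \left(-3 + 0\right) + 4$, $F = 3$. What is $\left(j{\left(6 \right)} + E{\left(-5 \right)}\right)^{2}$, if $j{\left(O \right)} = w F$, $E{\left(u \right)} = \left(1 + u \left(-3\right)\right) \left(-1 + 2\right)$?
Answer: $361$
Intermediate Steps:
$w = 1$ ($w = -3 + 4 = 1$)
$E{\left(u \right)} = 1 - 3 u$ ($E{\left(u \right)} = \left(1 - 3 u\right) 1 = 1 - 3 u$)
$j{\left(O \right)} = 3$ ($j{\left(O \right)} = 1 \cdot 3 = 3$)
$\left(j{\left(6 \right)} + E{\left(-5 \right)}\right)^{2} = \left(3 + \left(1 - -15\right)\right)^{2} = \left(3 + \left(1 + 15\right)\right)^{2} = \left(3 + 16\right)^{2} = 19^{2} = 361$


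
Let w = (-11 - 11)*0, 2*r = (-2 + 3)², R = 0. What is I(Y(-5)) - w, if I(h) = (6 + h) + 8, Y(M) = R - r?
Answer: 27/2 ≈ 13.500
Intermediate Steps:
r = ½ (r = (-2 + 3)²/2 = (½)*1² = (½)*1 = ½ ≈ 0.50000)
Y(M) = -½ (Y(M) = 0 - 1*½ = 0 - ½ = -½)
w = 0 (w = -22*0 = 0)
I(h) = 14 + h
I(Y(-5)) - w = (14 - ½) - 1*0 = 27/2 + 0 = 27/2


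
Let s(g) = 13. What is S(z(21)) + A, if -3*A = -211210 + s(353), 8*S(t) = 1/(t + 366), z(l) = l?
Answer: 217955305/3096 ≈ 70399.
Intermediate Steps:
S(t) = 1/(8*(366 + t)) (S(t) = 1/(8*(t + 366)) = 1/(8*(366 + t)))
A = 70399 (A = -(-211210 + 13)/3 = -⅓*(-211197) = 70399)
S(z(21)) + A = 1/(8*(366 + 21)) + 70399 = (⅛)/387 + 70399 = (⅛)*(1/387) + 70399 = 1/3096 + 70399 = 217955305/3096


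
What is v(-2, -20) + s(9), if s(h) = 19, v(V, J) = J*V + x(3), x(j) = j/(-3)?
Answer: 58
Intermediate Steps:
x(j) = -j/3 (x(j) = j*(-⅓) = -j/3)
v(V, J) = -1 + J*V (v(V, J) = J*V - ⅓*3 = J*V - 1 = -1 + J*V)
v(-2, -20) + s(9) = (-1 - 20*(-2)) + 19 = (-1 + 40) + 19 = 39 + 19 = 58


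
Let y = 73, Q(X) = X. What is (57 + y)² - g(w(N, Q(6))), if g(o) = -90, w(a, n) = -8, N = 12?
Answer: 16990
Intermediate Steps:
(57 + y)² - g(w(N, Q(6))) = (57 + 73)² - 1*(-90) = 130² + 90 = 16900 + 90 = 16990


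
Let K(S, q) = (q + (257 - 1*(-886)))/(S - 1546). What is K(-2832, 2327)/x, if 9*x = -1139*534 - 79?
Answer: 3123/266315929 ≈ 1.1727e-5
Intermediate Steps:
K(S, q) = (1143 + q)/(-1546 + S) (K(S, q) = (q + (257 + 886))/(-1546 + S) = (q + 1143)/(-1546 + S) = (1143 + q)/(-1546 + S))
x = -608305/9 (x = (-1139*534 - 79)/9 = (-608226 - 79)/9 = (⅑)*(-608305) = -608305/9 ≈ -67590.)
K(-2832, 2327)/x = ((1143 + 2327)/(-1546 - 2832))/(-608305/9) = (3470/(-4378))*(-9/608305) = -1/4378*3470*(-9/608305) = -1735/2189*(-9/608305) = 3123/266315929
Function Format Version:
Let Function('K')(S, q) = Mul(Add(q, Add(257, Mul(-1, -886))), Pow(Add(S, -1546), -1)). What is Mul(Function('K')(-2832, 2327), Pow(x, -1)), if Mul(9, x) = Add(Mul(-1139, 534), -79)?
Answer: Rational(3123, 266315929) ≈ 1.1727e-5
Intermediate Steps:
Function('K')(S, q) = Mul(Pow(Add(-1546, S), -1), Add(1143, q)) (Function('K')(S, q) = Mul(Add(q, Add(257, 886)), Pow(Add(-1546, S), -1)) = Mul(Add(q, 1143), Pow(Add(-1546, S), -1)) = Mul(Add(1143, q), Pow(Add(-1546, S), -1)) = Mul(Pow(Add(-1546, S), -1), Add(1143, q)))
x = Rational(-608305, 9) (x = Mul(Rational(1, 9), Add(Mul(-1139, 534), -79)) = Mul(Rational(1, 9), Add(-608226, -79)) = Mul(Rational(1, 9), -608305) = Rational(-608305, 9) ≈ -67590.)
Mul(Function('K')(-2832, 2327), Pow(x, -1)) = Mul(Mul(Pow(Add(-1546, -2832), -1), Add(1143, 2327)), Pow(Rational(-608305, 9), -1)) = Mul(Mul(Pow(-4378, -1), 3470), Rational(-9, 608305)) = Mul(Mul(Rational(-1, 4378), 3470), Rational(-9, 608305)) = Mul(Rational(-1735, 2189), Rational(-9, 608305)) = Rational(3123, 266315929)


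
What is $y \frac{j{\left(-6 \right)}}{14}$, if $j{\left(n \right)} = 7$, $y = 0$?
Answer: $0$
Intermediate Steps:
$y \frac{j{\left(-6 \right)}}{14} = 0 \cdot \frac{7}{14} = 0 \cdot 7 \cdot \frac{1}{14} = 0 \cdot \frac{1}{2} = 0$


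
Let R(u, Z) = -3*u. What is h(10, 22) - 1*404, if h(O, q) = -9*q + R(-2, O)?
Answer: -596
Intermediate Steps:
h(O, q) = 6 - 9*q (h(O, q) = -9*q - 3*(-2) = -9*q + 6 = 6 - 9*q)
h(10, 22) - 1*404 = (6 - 9*22) - 1*404 = (6 - 198) - 404 = -192 - 404 = -596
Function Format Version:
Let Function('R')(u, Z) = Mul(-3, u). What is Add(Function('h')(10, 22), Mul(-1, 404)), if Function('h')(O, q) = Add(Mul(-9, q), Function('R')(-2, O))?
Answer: -596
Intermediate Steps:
Function('h')(O, q) = Add(6, Mul(-9, q)) (Function('h')(O, q) = Add(Mul(-9, q), Mul(-3, -2)) = Add(Mul(-9, q), 6) = Add(6, Mul(-9, q)))
Add(Function('h')(10, 22), Mul(-1, 404)) = Add(Add(6, Mul(-9, 22)), Mul(-1, 404)) = Add(Add(6, -198), -404) = Add(-192, -404) = -596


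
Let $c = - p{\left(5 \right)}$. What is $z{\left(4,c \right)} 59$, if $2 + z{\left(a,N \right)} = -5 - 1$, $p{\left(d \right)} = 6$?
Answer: $-472$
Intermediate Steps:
$c = -6$ ($c = \left(-1\right) 6 = -6$)
$z{\left(a,N \right)} = -8$ ($z{\left(a,N \right)} = -2 - 6 = -8$)
$z{\left(4,c \right)} 59 = \left(-8\right) 59 = -472$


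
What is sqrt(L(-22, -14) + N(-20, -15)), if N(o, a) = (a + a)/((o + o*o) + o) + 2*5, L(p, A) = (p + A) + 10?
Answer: I*sqrt(579)/6 ≈ 4.0104*I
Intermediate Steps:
L(p, A) = 10 + A + p (L(p, A) = (A + p) + 10 = 10 + A + p)
N(o, a) = 10 + 2*a/(o**2 + 2*o) (N(o, a) = (2*a)/((o + o**2) + o) + 10 = (2*a)/(o**2 + 2*o) + 10 = 2*a/(o**2 + 2*o) + 10 = 10 + 2*a/(o**2 + 2*o))
sqrt(L(-22, -14) + N(-20, -15)) = sqrt((10 - 14 - 22) + 2*(-15 + 5*(-20)**2 + 10*(-20))/(-20*(2 - 20))) = sqrt(-26 + 2*(-1/20)*(-15 + 5*400 - 200)/(-18)) = sqrt(-26 + 2*(-1/20)*(-1/18)*(-15 + 2000 - 200)) = sqrt(-26 + 2*(-1/20)*(-1/18)*1785) = sqrt(-26 + 119/12) = sqrt(-193/12) = I*sqrt(579)/6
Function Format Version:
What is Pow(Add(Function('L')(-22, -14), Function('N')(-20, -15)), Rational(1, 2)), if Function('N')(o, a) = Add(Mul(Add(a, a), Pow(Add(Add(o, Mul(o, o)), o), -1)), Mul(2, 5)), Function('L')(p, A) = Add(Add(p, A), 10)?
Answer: Mul(Rational(1, 6), I, Pow(579, Rational(1, 2))) ≈ Mul(4.0104, I)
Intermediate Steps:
Function('L')(p, A) = Add(10, A, p) (Function('L')(p, A) = Add(Add(A, p), 10) = Add(10, A, p))
Function('N')(o, a) = Add(10, Mul(2, a, Pow(Add(Pow(o, 2), Mul(2, o)), -1))) (Function('N')(o, a) = Add(Mul(Mul(2, a), Pow(Add(Add(o, Pow(o, 2)), o), -1)), 10) = Add(Mul(Mul(2, a), Pow(Add(Pow(o, 2), Mul(2, o)), -1)), 10) = Add(Mul(2, a, Pow(Add(Pow(o, 2), Mul(2, o)), -1)), 10) = Add(10, Mul(2, a, Pow(Add(Pow(o, 2), Mul(2, o)), -1))))
Pow(Add(Function('L')(-22, -14), Function('N')(-20, -15)), Rational(1, 2)) = Pow(Add(Add(10, -14, -22), Mul(2, Pow(-20, -1), Pow(Add(2, -20), -1), Add(-15, Mul(5, Pow(-20, 2)), Mul(10, -20)))), Rational(1, 2)) = Pow(Add(-26, Mul(2, Rational(-1, 20), Pow(-18, -1), Add(-15, Mul(5, 400), -200))), Rational(1, 2)) = Pow(Add(-26, Mul(2, Rational(-1, 20), Rational(-1, 18), Add(-15, 2000, -200))), Rational(1, 2)) = Pow(Add(-26, Mul(2, Rational(-1, 20), Rational(-1, 18), 1785)), Rational(1, 2)) = Pow(Add(-26, Rational(119, 12)), Rational(1, 2)) = Pow(Rational(-193, 12), Rational(1, 2)) = Mul(Rational(1, 6), I, Pow(579, Rational(1, 2)))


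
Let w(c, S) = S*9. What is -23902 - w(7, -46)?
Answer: -23488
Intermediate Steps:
w(c, S) = 9*S
-23902 - w(7, -46) = -23902 - 9*(-46) = -23902 - 1*(-414) = -23902 + 414 = -23488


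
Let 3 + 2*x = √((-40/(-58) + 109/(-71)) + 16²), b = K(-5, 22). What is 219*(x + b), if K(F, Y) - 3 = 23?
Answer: 10731/2 + 219*√1081722417/4118 ≈ 7114.6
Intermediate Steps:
K(F, Y) = 26 (K(F, Y) = 3 + 23 = 26)
b = 26
x = -3/2 + √1081722417/4118 (x = -3/2 + √((-40/(-58) + 109/(-71)) + 16²)/2 = -3/2 + √((-40*(-1/58) + 109*(-1/71)) + 256)/2 = -3/2 + √((20/29 - 109/71) + 256)/2 = -3/2 + √(-1741/2059 + 256)/2 = -3/2 + √(525363/2059)/2 = -3/2 + (√1081722417/2059)/2 = -3/2 + √1081722417/4118 ≈ 6.4868)
219*(x + b) = 219*((-3/2 + √1081722417/4118) + 26) = 219*(49/2 + √1081722417/4118) = 10731/2 + 219*√1081722417/4118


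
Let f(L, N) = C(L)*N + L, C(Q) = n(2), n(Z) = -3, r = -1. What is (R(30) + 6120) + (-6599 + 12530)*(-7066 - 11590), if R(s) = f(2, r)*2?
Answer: -110642606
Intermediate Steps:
C(Q) = -3
f(L, N) = L - 3*N (f(L, N) = -3*N + L = L - 3*N)
R(s) = 10 (R(s) = (2 - 3*(-1))*2 = (2 + 3)*2 = 5*2 = 10)
(R(30) + 6120) + (-6599 + 12530)*(-7066 - 11590) = (10 + 6120) + (-6599 + 12530)*(-7066 - 11590) = 6130 + 5931*(-18656) = 6130 - 110648736 = -110642606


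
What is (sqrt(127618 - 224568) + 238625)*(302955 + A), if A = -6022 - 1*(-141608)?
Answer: 104646846125 + 2192705*I*sqrt(3878) ≈ 1.0465e+11 + 1.3655e+8*I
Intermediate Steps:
A = 135586 (A = -6022 + 141608 = 135586)
(sqrt(127618 - 224568) + 238625)*(302955 + A) = (sqrt(127618 - 224568) + 238625)*(302955 + 135586) = (sqrt(-96950) + 238625)*438541 = (5*I*sqrt(3878) + 238625)*438541 = (238625 + 5*I*sqrt(3878))*438541 = 104646846125 + 2192705*I*sqrt(3878)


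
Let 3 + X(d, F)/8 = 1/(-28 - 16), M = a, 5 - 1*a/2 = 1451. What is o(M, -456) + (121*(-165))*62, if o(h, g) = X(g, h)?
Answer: -13616396/11 ≈ -1.2379e+6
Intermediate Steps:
a = -2892 (a = 10 - 2*1451 = 10 - 2902 = -2892)
M = -2892
X(d, F) = -266/11 (X(d, F) = -24 + 8/(-28 - 16) = -24 + 8/(-44) = -24 + 8*(-1/44) = -24 - 2/11 = -266/11)
o(h, g) = -266/11
o(M, -456) + (121*(-165))*62 = -266/11 + (121*(-165))*62 = -266/11 - 19965*62 = -266/11 - 1237830 = -13616396/11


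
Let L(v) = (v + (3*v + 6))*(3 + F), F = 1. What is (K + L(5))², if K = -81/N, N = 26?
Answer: 6880129/676 ≈ 10178.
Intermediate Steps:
L(v) = 24 + 16*v (L(v) = (v + (3*v + 6))*(3 + 1) = (v + (6 + 3*v))*4 = (6 + 4*v)*4 = 24 + 16*v)
K = -81/26 ≈ -3.1154
(K + L(5))² = (-81/26 + (24 + 16*5))² = (-81/26 + (24 + 80))² = (-81/26 + 104)² = (2623/26)² = 6880129/676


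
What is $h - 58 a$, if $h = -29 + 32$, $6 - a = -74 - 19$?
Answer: $-5739$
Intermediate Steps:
$a = 99$ ($a = 6 - \left(-74 - 19\right) = 6 - -93 = 6 + 93 = 99$)
$h = 3$
$h - 58 a = 3 - 5742 = -5739$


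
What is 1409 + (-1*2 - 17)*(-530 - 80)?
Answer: 12999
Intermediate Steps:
1409 + (-1*2 - 17)*(-530 - 80) = 1409 + (-2 - 17)*(-610) = 1409 - 19*(-610) = 1409 + 11590 = 12999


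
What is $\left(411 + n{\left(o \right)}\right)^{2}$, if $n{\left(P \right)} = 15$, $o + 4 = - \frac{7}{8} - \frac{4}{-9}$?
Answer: $181476$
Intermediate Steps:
$o = - \frac{319}{72}$ ($o = -4 - \left(- \frac{4}{9} + \frac{7}{8}\right) = -4 - \frac{31}{72} = - \frac{319}{72} \approx -4.4306$)
$\left(411 + n{\left(o \right)}\right)^{2} = \left(411 + 15\right)^{2} = 426^{2} = 181476$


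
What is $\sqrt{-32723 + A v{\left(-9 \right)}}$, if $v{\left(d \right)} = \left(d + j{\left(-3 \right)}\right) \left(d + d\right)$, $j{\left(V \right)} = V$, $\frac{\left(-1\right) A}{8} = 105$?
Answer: $i \sqrt{214163} \approx 462.78 i$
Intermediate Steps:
$A = -840$ ($A = \left(-8\right) 105 = -840$)
$v{\left(d \right)} = 2 d \left(-3 + d\right)$ ($v{\left(d \right)} = \left(d - 3\right) \left(d + d\right) = \left(-3 + d\right) 2 d = 2 d \left(-3 + d\right)$)
$\sqrt{-32723 + A v{\left(-9 \right)}} = \sqrt{-32723 - 840 \cdot 2 \left(-9\right) \left(-3 - 9\right)} = \sqrt{-32723 - 840 \cdot 2 \left(-9\right) \left(-12\right)} = \sqrt{-32723 - 181440} = \sqrt{-214163} = i \sqrt{214163}$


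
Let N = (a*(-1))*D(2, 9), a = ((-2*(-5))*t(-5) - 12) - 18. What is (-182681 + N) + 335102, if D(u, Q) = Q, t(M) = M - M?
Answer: 152691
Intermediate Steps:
t(M) = 0
a = -30 (a = (-2*(-5)*0 - 12) - 18 = (10*0 - 12) - 18 = (0 - 12) - 18 = -12 - 18 = -30)
N = 270 (N = -30*(-1)*9 = 30*9 = 270)
(-182681 + N) + 335102 = (-182681 + 270) + 335102 = -182411 + 335102 = 152691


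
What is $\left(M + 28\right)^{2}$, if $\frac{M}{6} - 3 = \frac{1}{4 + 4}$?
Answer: $\frac{34969}{16} \approx 2185.6$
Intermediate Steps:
$M = \frac{75}{4}$ ($M = 18 + \frac{6}{4 + 4} = 18 + \frac{6}{8} = 18 + 6 \cdot \frac{1}{8} = 18 + \frac{3}{4} = \frac{75}{4} \approx 18.75$)
$\left(M + 28\right)^{2} = \left(\frac{75}{4} + 28\right)^{2} = \left(\frac{187}{4}\right)^{2} = \frac{34969}{16}$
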